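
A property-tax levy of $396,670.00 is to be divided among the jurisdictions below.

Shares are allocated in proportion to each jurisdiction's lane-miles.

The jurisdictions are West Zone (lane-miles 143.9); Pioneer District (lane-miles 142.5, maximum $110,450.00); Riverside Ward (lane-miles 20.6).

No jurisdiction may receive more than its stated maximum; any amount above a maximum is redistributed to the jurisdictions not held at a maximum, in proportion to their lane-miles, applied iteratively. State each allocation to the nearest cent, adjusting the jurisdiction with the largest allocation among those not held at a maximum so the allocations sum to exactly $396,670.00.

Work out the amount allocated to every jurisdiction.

Total lane-miles = 307.
Pro-rata shares before constraints: West Zone 185,930.9870; Pioneer District 184,122.0684; Riverside Ward 26,616.9446.
Held at cap: Pioneer District ($110,450.00); balance $286,220.00 reallocated over remaining lane-miles 164.5.
Remaining shares: West Zone 250,377.2523 → $250,377.25; Riverside Ward 35,842.7477 → $35,842.75.

West Zone: $250,377.25; Pioneer District: $110,450.00; Riverside Ward: $35,842.75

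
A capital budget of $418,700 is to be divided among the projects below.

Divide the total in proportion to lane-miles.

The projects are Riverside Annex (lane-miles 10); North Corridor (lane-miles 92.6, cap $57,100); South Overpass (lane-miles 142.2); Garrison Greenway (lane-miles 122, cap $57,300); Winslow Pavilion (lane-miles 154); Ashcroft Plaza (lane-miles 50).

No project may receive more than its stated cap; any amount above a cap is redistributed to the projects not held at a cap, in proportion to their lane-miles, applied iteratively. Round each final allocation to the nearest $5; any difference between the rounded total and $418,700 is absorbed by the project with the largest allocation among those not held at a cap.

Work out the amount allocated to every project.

Riverside Annex: $8,545; North Corridor: $57,100; South Overpass: $121,480; Garrison Greenway: $57,300; Winslow Pavilion: $131,560; Ashcroft Plaza: $42,715

Combined lane-miles = 570.8.
Pro-rata shares before constraints: Riverside Annex 7,335.32; North Corridor 67,925.05; South Overpass 104,308.23; Garrison Greenway 89,490.89; Winslow Pavilion 112,963.91; Ashcroft Plaza 36,676.59.
Cap binds for North Corridor ($57,100), Garrison Greenway ($57,300); balance $304,300 reallocated over remaining lane-miles 356.2.
Shares after redistribution: Riverside Annex 8,542.95 → $8,545; South Overpass 121,480.80 → $121,480; Winslow Pavilion 131,561.48 → $131,560; Ashcroft Plaza 42,714.77 → $42,715.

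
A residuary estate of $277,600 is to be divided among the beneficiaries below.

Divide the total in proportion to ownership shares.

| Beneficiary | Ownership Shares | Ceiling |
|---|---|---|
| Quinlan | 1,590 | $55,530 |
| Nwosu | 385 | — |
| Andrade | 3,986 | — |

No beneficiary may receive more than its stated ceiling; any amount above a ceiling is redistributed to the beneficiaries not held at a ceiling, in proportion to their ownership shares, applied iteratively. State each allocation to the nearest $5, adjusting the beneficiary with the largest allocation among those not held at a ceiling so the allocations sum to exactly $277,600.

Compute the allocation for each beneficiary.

Quinlan: $55,530; Nwosu: $19,560; Andrade: $202,510

Total ownership shares = 5,961.
Unconstrained shares: Quinlan 74,045.29; Nwosu 17,929.21; Andrade 185,625.50.
Held at cap: Quinlan ($55,530); residual $222,070 reallocated over remaining ownership shares 4,371.
Remaining shares: Nwosu 19,560.04 → $19,560; Andrade 202,509.96 → $202,510.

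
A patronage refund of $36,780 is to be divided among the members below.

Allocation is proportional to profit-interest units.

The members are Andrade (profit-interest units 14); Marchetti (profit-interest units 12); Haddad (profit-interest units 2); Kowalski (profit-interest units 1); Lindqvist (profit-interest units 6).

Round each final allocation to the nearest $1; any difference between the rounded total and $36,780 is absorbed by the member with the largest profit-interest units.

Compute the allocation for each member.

Andrade: $14,712 · Marchetti: $12,610 · Haddad: $2,102 · Kowalski: $1,051 · Lindqvist: $6,305

Combined profit-interest units = 14 + 12 + 2 + 1 + 6 = 35.
Proportional shares: Andrade 14,712.00; Marchetti 12,610.29; Haddad 2,101.71; Kowalski 1,050.86; Lindqvist 6,305.14.
After rounding ($1): Andrade $14,712; Marchetti $12,610; Haddad $2,102; Kowalski $1,051; Lindqvist $6,305. Sum = $36,780.
Rounded total matches; no reconciliation needed.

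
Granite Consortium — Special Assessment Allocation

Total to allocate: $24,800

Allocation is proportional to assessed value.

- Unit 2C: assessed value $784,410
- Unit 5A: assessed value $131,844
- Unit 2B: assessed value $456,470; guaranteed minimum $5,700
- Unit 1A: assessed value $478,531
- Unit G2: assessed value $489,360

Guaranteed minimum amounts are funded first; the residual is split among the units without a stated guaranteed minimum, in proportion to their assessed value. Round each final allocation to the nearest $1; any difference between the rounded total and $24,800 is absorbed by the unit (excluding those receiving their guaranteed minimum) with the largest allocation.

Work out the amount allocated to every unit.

Unit 2C: $7,951; Unit 5A: $1,337; Unit 2B: $5,700; Unit 1A: $4,851; Unit G2: $4,961

Minimums first: Unit 2B $5,700. Balance $19,100.
Balance split over remaining assessed value 1,884,145: Unit 2C 7,951.74 → $7,952; Unit 5A 1,336.53 → $1,337; Unit 1A 4,850.98 → $4,851; Unit G2 4,960.75 → $4,961.
Rounding difference −$1 applied to Unit 2C → $7,951.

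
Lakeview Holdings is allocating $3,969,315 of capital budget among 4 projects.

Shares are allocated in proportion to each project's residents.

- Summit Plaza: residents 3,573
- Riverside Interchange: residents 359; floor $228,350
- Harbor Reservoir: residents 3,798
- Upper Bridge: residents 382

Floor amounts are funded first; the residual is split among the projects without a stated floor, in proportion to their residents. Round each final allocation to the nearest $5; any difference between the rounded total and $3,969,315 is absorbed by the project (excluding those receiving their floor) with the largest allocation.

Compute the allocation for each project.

Fund the minimums — Riverside Interchange $228,350. Remaining pool $3,740,965.
Remaining pool split over remaining residents 7,753: Summit Plaza 1,724,038.17 → $1,724,040; Harbor Reservoir 1,832,604.81 → $1,832,605; Upper Bridge 184,322.02 → $184,320.

Summit Plaza: $1,724,040 | Riverside Interchange: $228,350 | Harbor Reservoir: $1,832,605 | Upper Bridge: $184,320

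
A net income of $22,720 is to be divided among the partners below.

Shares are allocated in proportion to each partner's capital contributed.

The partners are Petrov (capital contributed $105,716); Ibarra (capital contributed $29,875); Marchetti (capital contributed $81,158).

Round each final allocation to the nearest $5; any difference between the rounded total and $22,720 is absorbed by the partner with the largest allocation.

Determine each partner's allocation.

Combined capital contributed = 216,749.
Unrounded shares: Petrov 105,716/216,749 × $22,720 = 11,081.33; Ibarra 29,875/216,749 × $22,720 = 3,131.55; Marchetti 81,158/216,749 × $22,720 = 8,507.12.
After rounding ($5): Petrov $11,080; Ibarra $3,130; Marchetti $8,505. Sum = $22,715.
Difference $22,720 − $22,715 = +$5 applied to largest allocation (Petrov): Petrov becomes $11,085.

Petrov: $11,085; Ibarra: $3,130; Marchetti: $8,505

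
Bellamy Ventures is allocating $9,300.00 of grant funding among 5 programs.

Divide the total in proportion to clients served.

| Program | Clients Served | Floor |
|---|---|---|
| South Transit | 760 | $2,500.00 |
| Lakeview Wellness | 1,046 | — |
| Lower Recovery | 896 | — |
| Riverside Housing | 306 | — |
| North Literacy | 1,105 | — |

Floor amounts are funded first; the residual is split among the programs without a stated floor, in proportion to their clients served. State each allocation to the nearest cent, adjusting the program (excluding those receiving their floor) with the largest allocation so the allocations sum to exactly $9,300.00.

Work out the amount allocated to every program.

Guaranteed amounts: South Transit $2,500.00. Balance $6,800.00.
Balance split over remaining clients served 3,353: Lakeview Wellness 2,121.3242 → $2,121.32; Lower Recovery 1,817.1190 → $1,817.12; Riverside Housing 620.5786 → $620.58; North Literacy 2,240.9782 → $2,240.98.

South Transit: $2,500.00 · Lakeview Wellness: $2,121.32 · Lower Recovery: $1,817.12 · Riverside Housing: $620.58 · North Literacy: $2,240.98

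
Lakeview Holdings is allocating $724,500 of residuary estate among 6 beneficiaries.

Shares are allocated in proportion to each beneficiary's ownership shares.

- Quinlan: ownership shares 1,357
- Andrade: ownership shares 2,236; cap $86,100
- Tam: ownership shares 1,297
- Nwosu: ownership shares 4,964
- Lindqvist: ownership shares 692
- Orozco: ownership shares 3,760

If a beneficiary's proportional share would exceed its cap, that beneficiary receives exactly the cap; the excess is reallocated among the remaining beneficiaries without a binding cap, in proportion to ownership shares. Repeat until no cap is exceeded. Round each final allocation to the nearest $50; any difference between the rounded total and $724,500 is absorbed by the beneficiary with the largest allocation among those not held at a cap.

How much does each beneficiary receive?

Ownership shares total: 14,306.
Pro-rata shares before constraints: Quinlan 68,722.67; Andrade 113,237.94; Tam 65,684.08; Nwosu 251,392.28; Lindqvist 35,045.02; Orozco 190,418.01.
Cap binds for Andrade ($86,100); remaining pool $638,400 reallocated over remaining ownership shares 12,070.
Remaining shares: Quinlan 71,773.72 → $71,750; Tam 68,600.23 → $68,600; Nwosu 262,553.24 → $262,550; Lindqvist 36,600.89 → $36,600; Orozco 198,871.91 → $198,850.
Rounding difference +$50 applied to Nwosu → $262,600.

Quinlan: $71,750 · Andrade: $86,100 · Tam: $68,600 · Nwosu: $262,600 · Lindqvist: $36,600 · Orozco: $198,850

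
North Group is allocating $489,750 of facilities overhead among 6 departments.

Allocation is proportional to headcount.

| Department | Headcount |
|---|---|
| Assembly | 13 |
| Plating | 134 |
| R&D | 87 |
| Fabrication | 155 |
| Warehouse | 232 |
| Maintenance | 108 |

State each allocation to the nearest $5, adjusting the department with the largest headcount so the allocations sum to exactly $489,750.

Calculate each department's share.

Assembly: $8,735 | Plating: $90,025 | R&D: $58,450 | Fabrication: $104,130 | Warehouse: $155,855 | Maintenance: $72,555

Sum of headcount: 13 + 134 + 87 + 155 + 232 + 108 = 729.
Pro-rata amounts: Assembly 8,733.54; Plating 90,022.63; R&D 58,447.53; Fabrication 104,130.66; Warehouse 155,860.08; Maintenance 72,555.56.
After rounding ($5): Assembly $8,735; Plating $90,025; R&D $58,450; Fabrication $104,130; Warehouse $155,860; Maintenance $72,555. Sum = $489,755.
Difference $489,750 − $489,755 = −$5 applied to largest headcount (Warehouse): Warehouse becomes $155,855.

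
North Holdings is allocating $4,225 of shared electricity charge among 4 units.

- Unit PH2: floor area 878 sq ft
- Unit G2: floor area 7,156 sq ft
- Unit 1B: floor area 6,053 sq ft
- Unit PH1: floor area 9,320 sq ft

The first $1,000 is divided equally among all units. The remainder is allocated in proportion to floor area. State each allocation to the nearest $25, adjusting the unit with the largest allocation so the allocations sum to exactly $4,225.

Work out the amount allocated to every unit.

Unit PH2: $375 · Unit G2: $1,225 · Unit 1B: $1,075 · Unit PH1: $1,550

First tranche $1,000 split equally: $250 each.
Remainder $3,225 by floor area (total 23,407): Unit PH2 120.97 → $125; Unit G2 985.95 → $975; Unit 1B 833.98 → $825; Unit PH1 1,284.10 → $1,275.
Rounding difference +$25 on remainder applied to Unit PH1.
Totals: Unit PH2 $250 + $125 = $375; Unit G2 $250 + $975 = $1,225; Unit 1B $250 + $825 = $1,075; Unit PH1 $250 + $1,300 = $1,550.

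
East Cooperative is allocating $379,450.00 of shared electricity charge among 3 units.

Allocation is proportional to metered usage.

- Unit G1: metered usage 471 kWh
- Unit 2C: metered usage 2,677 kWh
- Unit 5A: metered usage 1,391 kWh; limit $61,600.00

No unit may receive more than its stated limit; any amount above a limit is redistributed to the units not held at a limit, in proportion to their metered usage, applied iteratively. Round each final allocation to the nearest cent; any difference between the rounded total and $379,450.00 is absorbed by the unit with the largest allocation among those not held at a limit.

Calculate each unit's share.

Unit G1: $47,556.34 | Unit 2C: $270,293.66 | Unit 5A: $61,600.00

Sum of metered usage: 4,539.
Pro-rata shares before constraints: Unit G1 39,374.5208; Unit 2C 223,791.0663; Unit 5A 116,284.4129.
Capped: Unit 5A ($61,600.00); balance $317,850.00 reallocated over remaining metered usage 3,148.
Redistributed shares: Unit G1 47,556.3374 → $47,556.34; Unit 2C 270,293.6626 → $270,293.66.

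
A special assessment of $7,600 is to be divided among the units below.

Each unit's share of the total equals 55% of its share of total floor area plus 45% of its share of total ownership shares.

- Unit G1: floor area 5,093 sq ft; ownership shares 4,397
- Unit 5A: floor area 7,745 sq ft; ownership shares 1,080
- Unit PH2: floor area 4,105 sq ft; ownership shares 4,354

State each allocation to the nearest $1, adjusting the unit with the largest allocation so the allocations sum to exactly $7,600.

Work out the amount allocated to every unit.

Totals — floor area 16,943, ownership shares 9,831.
Composite weights (55% floor area + 45% ownership shares): Unit G1 0.3666; Unit 5A 0.3009; Unit PH2 0.3326.
Unrounded shares: Unit G1 2,786.12; Unit 5A 2,286.47; Unit PH2 2,527.41.
After rounding ($1): Unit G1 $2,786; Unit 5A $2,286; Unit PH2 $2,527. Sum = $7,599.
Difference $7,600 − $7,599 = +$1 applied to largest allocation (Unit G1): Unit G1 becomes $2,787.

Unit G1: $2,787 | Unit 5A: $2,286 | Unit PH2: $2,527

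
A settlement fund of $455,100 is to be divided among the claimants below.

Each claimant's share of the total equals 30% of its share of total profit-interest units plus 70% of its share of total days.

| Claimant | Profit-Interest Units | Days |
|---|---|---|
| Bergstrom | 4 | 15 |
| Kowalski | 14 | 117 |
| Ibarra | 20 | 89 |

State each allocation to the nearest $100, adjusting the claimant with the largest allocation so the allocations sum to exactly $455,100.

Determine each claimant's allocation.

Bergstrom: $36,000; Kowalski: $218,900; Ibarra: $200,200

Profit-interest units total 38; days total 221.
Blended shares (30% profit-interest units + 70% days): Bergstrom 0.0791; Kowalski 0.4811; Ibarra 0.4398.
Unrounded shares: Bergstrom 35,993.98; Kowalski 218,955.23; Ibarra 200,150.79.
Rounded to nearest $100: Bergstrom $36,000; Kowalski $219,000; Ibarra $200,200. Sum = $455,200.
Difference $455,100 − $455,200 = −$100 applied to largest allocation (Kowalski): Kowalski becomes $218,900.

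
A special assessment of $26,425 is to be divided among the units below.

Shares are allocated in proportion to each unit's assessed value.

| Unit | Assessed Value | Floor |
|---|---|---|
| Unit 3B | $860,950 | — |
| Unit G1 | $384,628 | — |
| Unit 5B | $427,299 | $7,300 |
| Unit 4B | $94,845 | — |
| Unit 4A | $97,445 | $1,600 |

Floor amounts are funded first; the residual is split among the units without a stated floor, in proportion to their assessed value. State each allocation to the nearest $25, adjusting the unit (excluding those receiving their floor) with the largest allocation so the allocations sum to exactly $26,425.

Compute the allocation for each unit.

Unit 3B: $11,250 | Unit G1: $5,025 | Unit 5B: $7,300 | Unit 4B: $1,250 | Unit 4A: $1,600

Guaranteed amounts: Unit 5B $7,300; Unit 4A $1,600. Residual $17,525.
Residual split over remaining assessed value 1,340,423: Unit 3B 11,256.26 → $11,250; Unit G1 5,028.72 → $5,025; Unit 4B 1,240.03 → $1,250.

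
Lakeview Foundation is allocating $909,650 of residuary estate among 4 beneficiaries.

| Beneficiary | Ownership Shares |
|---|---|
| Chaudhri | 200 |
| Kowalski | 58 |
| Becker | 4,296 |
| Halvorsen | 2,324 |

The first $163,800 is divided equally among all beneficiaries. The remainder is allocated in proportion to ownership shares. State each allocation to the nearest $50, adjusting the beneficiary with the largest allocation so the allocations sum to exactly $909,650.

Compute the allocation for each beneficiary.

$163,800 shared equally gives $40,950 per beneficiary.
Remainder $745,850 by ownership shares (total 6,878): Chaudhri 21,687.99 → $21,700; Kowalski 6,289.52 → $6,300; Becker 465,858.04 → $465,850; Halvorsen 252,014.45 → $252,000.
Totals: Chaudhri $40,950 + $21,700 = $62,650; Kowalski $40,950 + $6,300 = $47,250; Becker $40,950 + $465,850 = $506,800; Halvorsen $40,950 + $252,000 = $292,950.

Chaudhri: $62,650; Kowalski: $47,250; Becker: $506,800; Halvorsen: $292,950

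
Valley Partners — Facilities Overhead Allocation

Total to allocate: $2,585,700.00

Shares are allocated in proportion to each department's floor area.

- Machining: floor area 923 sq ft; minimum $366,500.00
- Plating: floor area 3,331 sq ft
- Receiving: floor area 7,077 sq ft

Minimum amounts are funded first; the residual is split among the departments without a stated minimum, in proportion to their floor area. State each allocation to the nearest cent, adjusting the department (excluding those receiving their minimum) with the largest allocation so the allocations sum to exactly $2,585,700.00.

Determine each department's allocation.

Machining: $366,500.00 | Plating: $710,237.82 | Receiving: $1,508,962.18

Minimums first: Machining $366,500.00. Remaining pool $2,219,200.00.
Remaining pool split over remaining floor area 10,408: Plating 710,237.8171 → $710,237.82; Receiving 1,508,962.1829 → $1,508,962.18.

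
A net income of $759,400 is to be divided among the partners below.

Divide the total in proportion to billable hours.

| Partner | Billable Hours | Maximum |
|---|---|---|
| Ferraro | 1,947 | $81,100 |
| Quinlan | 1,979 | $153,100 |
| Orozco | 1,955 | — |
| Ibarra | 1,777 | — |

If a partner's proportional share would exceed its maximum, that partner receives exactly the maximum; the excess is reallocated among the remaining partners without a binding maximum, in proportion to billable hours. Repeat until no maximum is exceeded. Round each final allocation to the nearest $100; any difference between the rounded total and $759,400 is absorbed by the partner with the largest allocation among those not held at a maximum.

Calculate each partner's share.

Ferraro: $81,100 | Quinlan: $153,100 | Orozco: $275,100 | Ibarra: $250,100

Combined billable hours = 7,658.
Unconstrained shares: Ferraro 193,072.84; Quinlan 196,246.10; Orozco 193,866.15; Ibarra 176,214.91.
Held at cap: Ferraro ($81,100), Quinlan ($153,100); remaining pool $525,200 reallocated over remaining billable hours 3,732.
Redistributed shares: Orozco 275,124.87 → $275,100; Ibarra 250,075.13 → $250,100.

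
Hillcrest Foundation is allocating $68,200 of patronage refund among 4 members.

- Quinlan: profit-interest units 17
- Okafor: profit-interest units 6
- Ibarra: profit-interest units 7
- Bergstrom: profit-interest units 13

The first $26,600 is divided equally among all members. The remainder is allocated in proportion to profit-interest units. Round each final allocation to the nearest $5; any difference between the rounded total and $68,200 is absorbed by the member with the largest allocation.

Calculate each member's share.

First tranche $26,600 split equally: $6,650 each.
Remainder $41,600 by profit-interest units (total 43): Quinlan 16,446.51 → $16,445; Okafor 5,804.65 → $5,805; Ibarra 6,772.09 → $6,770; Bergstrom 12,576.74 → $12,575.
Rounding difference +$5 on remainder applied to Quinlan.
Totals: Quinlan $6,650 + $16,450 = $23,100; Okafor $6,650 + $5,805 = $12,455; Ibarra $6,650 + $6,770 = $13,420; Bergstrom $6,650 + $12,575 = $19,225.

Quinlan: $23,100; Okafor: $12,455; Ibarra: $13,420; Bergstrom: $19,225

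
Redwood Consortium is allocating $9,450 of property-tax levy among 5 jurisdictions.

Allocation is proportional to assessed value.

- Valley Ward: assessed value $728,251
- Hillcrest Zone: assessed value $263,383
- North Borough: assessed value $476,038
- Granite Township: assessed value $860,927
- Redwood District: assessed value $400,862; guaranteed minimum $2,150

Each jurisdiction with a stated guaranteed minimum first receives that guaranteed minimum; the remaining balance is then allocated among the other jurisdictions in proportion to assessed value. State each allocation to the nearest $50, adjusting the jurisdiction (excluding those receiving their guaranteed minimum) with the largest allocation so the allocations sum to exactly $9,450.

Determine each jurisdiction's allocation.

Guaranteed amounts: Redwood District $2,150. Remaining pool $7,300.
Remaining pool split over remaining assessed value 2,328,599: Valley Ward 2,283.02 → $2,300; Hillcrest Zone 825.69 → $850; North Borough 1,492.35 → $1,500; Granite Township 2,698.95 → $2,700.
Rounding difference −$50 applied to Granite Township → $2,650.

Valley Ward: $2,300 | Hillcrest Zone: $850 | North Borough: $1,500 | Granite Township: $2,650 | Redwood District: $2,150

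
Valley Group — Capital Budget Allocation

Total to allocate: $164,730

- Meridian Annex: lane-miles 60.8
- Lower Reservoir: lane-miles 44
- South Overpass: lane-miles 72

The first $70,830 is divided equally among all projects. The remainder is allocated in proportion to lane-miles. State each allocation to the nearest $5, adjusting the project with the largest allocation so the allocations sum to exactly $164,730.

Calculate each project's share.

$70,830 shared equally gives $23,610 per project.
Remainder $93,900 by lane-miles (total 176.8): Meridian Annex 32,291.40 → $32,290; Lower Reservoir 23,368.78 → $23,370; South Overpass 38,239.82 → $38,240.
Totals: Meridian Annex $23,610 + $32,290 = $55,900; Lower Reservoir $23,610 + $23,370 = $46,980; South Overpass $23,610 + $38,240 = $61,850.

Meridian Annex: $55,900 | Lower Reservoir: $46,980 | South Overpass: $61,850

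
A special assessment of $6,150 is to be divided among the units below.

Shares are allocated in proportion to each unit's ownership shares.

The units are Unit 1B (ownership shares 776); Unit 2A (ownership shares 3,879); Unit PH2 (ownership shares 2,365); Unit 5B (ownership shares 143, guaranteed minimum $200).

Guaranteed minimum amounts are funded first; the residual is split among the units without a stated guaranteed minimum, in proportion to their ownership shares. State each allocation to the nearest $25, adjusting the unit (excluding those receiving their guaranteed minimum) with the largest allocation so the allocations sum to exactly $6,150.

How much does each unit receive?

Guaranteed amounts: Unit 5B $200. Residual $5,950.
Residual split over remaining ownership shares 7,020: Unit 1B 657.72 → $650; Unit 2A 3,287.76 → $3,300; Unit PH2 2,004.52 → $2,000.

Unit 1B: $650; Unit 2A: $3,300; Unit PH2: $2,000; Unit 5B: $200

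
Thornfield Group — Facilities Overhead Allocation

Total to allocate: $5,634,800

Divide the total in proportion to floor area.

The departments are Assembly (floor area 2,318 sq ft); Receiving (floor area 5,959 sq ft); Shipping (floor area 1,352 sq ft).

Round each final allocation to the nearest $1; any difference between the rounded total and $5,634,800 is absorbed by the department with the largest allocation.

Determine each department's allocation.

Floor area total: 9,629.
Raw shares: Assembly 2,318/9,629 × $5,634,800 = 1,356,471.74; Receiving 5,959/9,629 × $5,634,800 = 3,487,150.61; Shipping 1,352/9,629 × $5,634,800 = 791,177.65.
Rounded to nearest $1: Assembly $1,356,472; Receiving $3,487,151; Shipping $791,178. Sum = $5,634,801.
Difference $5,634,800 − $5,634,801 = −$1 applied to largest allocation (Receiving): Receiving becomes $3,487,150.

Assembly: $1,356,472 · Receiving: $3,487,150 · Shipping: $791,178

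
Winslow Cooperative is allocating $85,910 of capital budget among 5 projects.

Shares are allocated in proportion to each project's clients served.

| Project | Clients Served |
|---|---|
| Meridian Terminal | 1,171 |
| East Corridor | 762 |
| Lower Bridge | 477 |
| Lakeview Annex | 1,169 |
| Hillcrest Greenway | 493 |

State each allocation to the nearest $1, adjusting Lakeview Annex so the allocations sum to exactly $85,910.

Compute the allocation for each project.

Meridian Terminal: $24,705 · East Corridor: $16,076 · Lower Bridge: $10,064 · Lakeview Annex: $24,664 · Hillcrest Greenway: $10,401

Sum of clients served: 4,072.
Raw shares: Meridian Terminal 1,171/4,072 × $85,910 = 24,705.45; East Corridor 762/4,072 × $85,910 = 16,076.48; Lower Bridge 477/4,072 × $85,910 = 10,063.62; Lakeview Annex 1,169/4,072 × $85,910 = 24,663.26; Hillcrest Greenway 493/4,072 × $85,910 = 10,401.19.
At nearest $1: Meridian Terminal $24,705; East Corridor $16,076; Lower Bridge $10,064; Lakeview Annex $24,663; Hillcrest Greenway $10,401. Sum = $85,909.
Difference $85,910 − $85,909 = +$1 applied to Lakeview Annex: Lakeview Annex becomes $24,664.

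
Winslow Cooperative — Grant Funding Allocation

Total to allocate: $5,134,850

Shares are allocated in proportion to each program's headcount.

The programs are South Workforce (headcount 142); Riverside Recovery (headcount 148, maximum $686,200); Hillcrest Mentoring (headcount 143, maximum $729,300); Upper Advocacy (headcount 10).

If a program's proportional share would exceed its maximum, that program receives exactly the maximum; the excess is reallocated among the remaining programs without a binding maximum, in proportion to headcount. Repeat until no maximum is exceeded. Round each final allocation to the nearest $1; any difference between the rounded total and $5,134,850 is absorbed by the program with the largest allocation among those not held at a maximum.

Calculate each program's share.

Total headcount = 443.
Pro-rata shares before constraints: South Workforce 1,645,933.86; Riverside Recovery 1,715,480.36; Hillcrest Mentoring 1,657,524.94; Upper Advocacy 115,910.84.
Cap binds for Riverside Recovery ($686,200), Hillcrest Mentoring ($729,300); balance $3,719,350 reallocated over remaining headcount 152.
Redistributed shares: South Workforce 3,474,655.92 → $3,474,656; Upper Advocacy 244,694.08 → $244,694.

South Workforce: $3,474,656; Riverside Recovery: $686,200; Hillcrest Mentoring: $729,300; Upper Advocacy: $244,694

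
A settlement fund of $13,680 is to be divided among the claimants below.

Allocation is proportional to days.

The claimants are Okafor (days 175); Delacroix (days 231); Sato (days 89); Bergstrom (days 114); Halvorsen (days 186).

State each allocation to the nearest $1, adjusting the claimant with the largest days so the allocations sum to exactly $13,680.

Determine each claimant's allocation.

Sum of days: 175 + 231 + 89 + 114 + 186 = 795.
Raw shares: Okafor 3,011.32; Delacroix 3,974.94; Sato 1,531.47; Bergstrom 1,961.66; Halvorsen 3,200.60.
Rounded to nearest $1: Okafor $3,011; Delacroix $3,975; Sato $1,531; Bergstrom $1,962; Halvorsen $3,201. Sum = $13,680.
Rounded total matches; no reconciliation needed.

Okafor: $3,011 · Delacroix: $3,975 · Sato: $1,531 · Bergstrom: $1,962 · Halvorsen: $3,201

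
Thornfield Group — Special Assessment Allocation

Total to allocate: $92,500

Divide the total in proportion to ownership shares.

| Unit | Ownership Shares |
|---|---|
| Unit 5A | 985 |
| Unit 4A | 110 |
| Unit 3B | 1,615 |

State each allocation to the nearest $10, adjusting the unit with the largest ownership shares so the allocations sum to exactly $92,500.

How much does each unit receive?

Ownership shares total: 2,710.
Proportional shares: Unit 5A 985/2,710 × $92,500 = 33,620.85; Unit 4A 110/2,710 × $92,500 = 3,754.61; Unit 3B 1,615/2,710 × $92,500 = 55,124.54.
Rounded to nearest $10: Unit 5A $33,620; Unit 4A $3,750; Unit 3B $55,120. Sum = $92,490.
Difference $92,500 − $92,490 = +$10 applied to largest ownership shares (Unit 3B): Unit 3B becomes $55,130.

Unit 5A: $33,620 · Unit 4A: $3,750 · Unit 3B: $55,130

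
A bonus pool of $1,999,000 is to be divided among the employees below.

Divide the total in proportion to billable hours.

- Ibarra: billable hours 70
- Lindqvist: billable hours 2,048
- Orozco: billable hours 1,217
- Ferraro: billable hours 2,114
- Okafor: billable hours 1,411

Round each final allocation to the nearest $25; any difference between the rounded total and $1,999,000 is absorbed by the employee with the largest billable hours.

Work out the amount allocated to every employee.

Billable hours total: 70 + 2,048 + 1,217 + 2,114 + 1,411 = 6,860.
Raw shares: Ibarra 20,397.96; Lindqvist 596,786.01; Orozco 354,633.09; Ferraro 616,018.37; Okafor 411,164.58.
At nearest $25: Ibarra $20,400; Lindqvist $596,775; Orozco $354,625; Ferraro $616,025; Okafor $411,175. Sum = $1,999,000.
No rounding difference to absorb.

Ibarra: $20,400; Lindqvist: $596,775; Orozco: $354,625; Ferraro: $616,025; Okafor: $411,175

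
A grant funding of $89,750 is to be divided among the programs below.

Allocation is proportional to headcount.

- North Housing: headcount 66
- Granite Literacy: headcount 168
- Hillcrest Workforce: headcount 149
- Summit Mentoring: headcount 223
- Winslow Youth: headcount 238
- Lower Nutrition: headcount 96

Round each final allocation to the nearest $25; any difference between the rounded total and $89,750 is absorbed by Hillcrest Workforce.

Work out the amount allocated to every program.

Sum of headcount: 940.
Proportional shares: North Housing 66/940 × $89,750 = 6,301.60; Granite Literacy 168/940 × $89,750 = 16,040.43; Hillcrest Workforce 149/940 × $89,750 = 14,226.33; Summit Mentoring 223/940 × $89,750 = 21,291.76; Winslow Youth 238/940 × $89,750 = 22,723.94; Lower Nutrition 96/940 × $89,750 = 9,165.96.
After rounding ($25): North Housing $6,300; Granite Literacy $16,050; Hillcrest Workforce $14,225; Summit Mentoring $21,300; Winslow Youth $22,725; Lower Nutrition $9,175. Sum = $89,775.
Difference $89,750 − $89,775 = −$25 applied to Hillcrest Workforce: Hillcrest Workforce becomes $14,200.

North Housing: $6,300 · Granite Literacy: $16,050 · Hillcrest Workforce: $14,200 · Summit Mentoring: $21,300 · Winslow Youth: $22,725 · Lower Nutrition: $9,175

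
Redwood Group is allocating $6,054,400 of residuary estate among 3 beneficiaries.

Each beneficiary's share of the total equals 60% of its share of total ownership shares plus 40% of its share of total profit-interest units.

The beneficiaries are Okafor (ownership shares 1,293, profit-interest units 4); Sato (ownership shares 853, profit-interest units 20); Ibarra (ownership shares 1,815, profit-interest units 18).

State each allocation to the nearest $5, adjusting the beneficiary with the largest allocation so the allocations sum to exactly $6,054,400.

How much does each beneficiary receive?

Totals — ownership shares 3,961, profit-interest units 42.
Composite weights (60% ownership shares + 40% profit-interest units): Okafor 0.2340; Sato 0.3197; Ibarra 0.4464.
Pro-rata amounts: Okafor 1,416,456.36; Sato 1,935,506.83; Ibarra 2,702,436.80.
After rounding ($5): Okafor $1,416,455; Sato $1,935,505; Ibarra $2,702,435. Sum = $6,054,395.
Difference $6,054,400 − $6,054,395 = +$5 applied to largest allocation (Ibarra): Ibarra becomes $2,702,440.

Okafor: $1,416,455; Sato: $1,935,505; Ibarra: $2,702,440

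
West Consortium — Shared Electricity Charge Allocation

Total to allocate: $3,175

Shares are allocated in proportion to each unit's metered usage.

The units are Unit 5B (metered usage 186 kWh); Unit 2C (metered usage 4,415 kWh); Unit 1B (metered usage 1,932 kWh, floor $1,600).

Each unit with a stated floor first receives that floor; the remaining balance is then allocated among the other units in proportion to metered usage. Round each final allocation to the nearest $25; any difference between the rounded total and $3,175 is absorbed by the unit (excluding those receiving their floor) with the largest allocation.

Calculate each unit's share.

Minimums first: Unit 1B $1,600. Remaining pool $1,575.
Remaining pool split over remaining metered usage 4,601: Unit 5B 63.67 → $75; Unit 2C 1,511.33 → $1,500.

Unit 5B: $75 | Unit 2C: $1,500 | Unit 1B: $1,600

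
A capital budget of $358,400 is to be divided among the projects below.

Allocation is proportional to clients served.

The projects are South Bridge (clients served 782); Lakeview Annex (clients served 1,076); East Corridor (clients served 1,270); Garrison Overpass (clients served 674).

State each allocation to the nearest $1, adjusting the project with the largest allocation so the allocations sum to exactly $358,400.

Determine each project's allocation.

South Bridge: $73,716; Lakeview Annex: $101,430; East Corridor: $119,719; Garrison Overpass: $63,535

Combined clients served = 3,802.
Pro-rata amounts: South Bridge 782/3,802 × $358,400 = 73,716.15; Lakeview Annex 1,076/3,802 × $358,400 = 101,430.41; East Corridor 1,270/3,802 × $358,400 = 119,718.04; Garrison Overpass 674/3,802 × $358,400 = 63,535.40.
At nearest $1: South Bridge $73,716; Lakeview Annex $101,430; East Corridor $119,718; Garrison Overpass $63,535. Sum = $358,399.
Difference $358,400 − $358,399 = +$1 applied to largest allocation (East Corridor): East Corridor becomes $119,719.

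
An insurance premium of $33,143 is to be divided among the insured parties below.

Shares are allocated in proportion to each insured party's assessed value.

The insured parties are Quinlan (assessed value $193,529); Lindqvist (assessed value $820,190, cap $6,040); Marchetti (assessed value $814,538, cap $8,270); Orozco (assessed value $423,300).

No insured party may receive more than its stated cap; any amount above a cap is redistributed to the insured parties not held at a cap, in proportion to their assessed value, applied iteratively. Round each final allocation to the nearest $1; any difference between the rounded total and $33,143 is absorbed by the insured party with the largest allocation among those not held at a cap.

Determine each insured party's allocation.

Quinlan: $5,909 | Lindqvist: $6,040 | Marchetti: $8,270 | Orozco: $12,924

Assessed value total: 2,251,557.
Pro-rata shares before constraints: Quinlan 2,848.75; Lindqvist 12,073.23; Marchetti 11,990.03; Orozco 6,230.99.
Capped: Lindqvist ($6,040), Marchetti ($8,270); residual $18,833 reallocated over remaining assessed value 616,829.
Redistributed shares: Quinlan 5,908.82 → $5,909; Orozco 12,924.18 → $12,924.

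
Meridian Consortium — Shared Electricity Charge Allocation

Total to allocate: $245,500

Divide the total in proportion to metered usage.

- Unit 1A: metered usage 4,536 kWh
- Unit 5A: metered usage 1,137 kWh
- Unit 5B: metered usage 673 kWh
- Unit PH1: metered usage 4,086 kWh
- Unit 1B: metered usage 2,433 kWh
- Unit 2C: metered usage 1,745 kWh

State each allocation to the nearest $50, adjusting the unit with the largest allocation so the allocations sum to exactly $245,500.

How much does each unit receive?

Unit 1A: $76,250 | Unit 5A: $19,100 | Unit 5B: $11,300 | Unit PH1: $68,650 | Unit 1B: $40,900 | Unit 2C: $29,300

Metered usage total: 14,610.
Raw shares: Unit 1A 4,536/14,610 × $245,500 = 76,220.94; Unit 5A 1,137/14,610 × $245,500 = 19,105.65; Unit 5B 673/14,610 × $245,500 = 11,308.80; Unit PH1 4,086/14,610 × $245,500 = 68,659.34; Unit 1B 2,433/14,610 × $245,500 = 40,883.06; Unit 2C 1,745/14,610 × $245,500 = 29,322.21.
After rounding ($50): Unit 1A $76,200; Unit 5A $19,100; Unit 5B $11,300; Unit PH1 $68,650; Unit 1B $40,900; Unit 2C $29,300. Sum = $245,450.
Difference $245,500 − $245,450 = +$50 applied to largest allocation (Unit 1A): Unit 1A becomes $76,250.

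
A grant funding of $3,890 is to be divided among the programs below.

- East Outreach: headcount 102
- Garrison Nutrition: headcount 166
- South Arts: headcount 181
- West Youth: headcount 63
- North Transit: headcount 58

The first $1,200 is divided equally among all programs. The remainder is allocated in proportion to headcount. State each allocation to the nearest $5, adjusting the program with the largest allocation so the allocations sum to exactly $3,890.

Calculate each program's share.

$1,200 shared equally gives $240 per program.
Remainder $2,690 by headcount (total 570): East Outreach 481.37 → $480; Garrison Nutrition 783.40 → $785; South Arts 854.19 → $855; West Youth 297.32 → $295; North Transit 273.72 → $275.
Totals: East Outreach $240 + $480 = $720; Garrison Nutrition $240 + $785 = $1,025; South Arts $240 + $855 = $1,095; West Youth $240 + $295 = $535; North Transit $240 + $275 = $515.

East Outreach: $720 | Garrison Nutrition: $1,025 | South Arts: $1,095 | West Youth: $535 | North Transit: $515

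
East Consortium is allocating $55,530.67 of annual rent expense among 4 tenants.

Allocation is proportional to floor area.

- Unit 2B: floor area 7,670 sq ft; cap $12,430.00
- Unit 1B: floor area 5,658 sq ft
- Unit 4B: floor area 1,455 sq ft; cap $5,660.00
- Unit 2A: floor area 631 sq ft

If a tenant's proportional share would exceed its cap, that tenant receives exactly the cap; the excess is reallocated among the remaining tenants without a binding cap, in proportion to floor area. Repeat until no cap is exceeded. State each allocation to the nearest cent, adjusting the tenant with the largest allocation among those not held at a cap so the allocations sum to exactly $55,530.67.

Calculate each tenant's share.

Unit 2B: $12,430.00 · Unit 1B: $33,684.10 · Unit 4B: $5,660.00 · Unit 2A: $3,756.57

Total floor area = 15,414.
Proportional shares (ignoring caps): Unit 2B 27,632.0383; Unit 1B 20,383.5819; Unit 4B 5,241.8013; Unit 2A 2,273.2485.
Held at cap: Unit 2B ($12,430.00); residual $43,100.67 reallocated over remaining floor area 7,744.
Held at cap: Unit 4B ($5,660.00); residual $37,440.67 reallocated over remaining floor area 6,289.
Remaining shares: Unit 1B 33,684.1009 → $33,684.10; Unit 2A 3,756.5691 → $3,756.57.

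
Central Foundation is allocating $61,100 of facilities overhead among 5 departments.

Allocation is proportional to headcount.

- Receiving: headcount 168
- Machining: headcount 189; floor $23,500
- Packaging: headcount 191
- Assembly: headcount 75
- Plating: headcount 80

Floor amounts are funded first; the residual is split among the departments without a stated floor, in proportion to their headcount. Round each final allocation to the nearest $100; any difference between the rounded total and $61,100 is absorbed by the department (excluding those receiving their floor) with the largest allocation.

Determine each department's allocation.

Minimums first: Machining $23,500. Balance $37,600.
Balance split over remaining headcount 514: Receiving 12,289.49 → $12,300; Packaging 13,971.98 → $14,000; Assembly 5,486.38 → $5,500; Plating 5,852.14 → $5,900.
Rounding difference −$100 applied to Packaging → $13,900.

Receiving: $12,300; Machining: $23,500; Packaging: $13,900; Assembly: $5,500; Plating: $5,900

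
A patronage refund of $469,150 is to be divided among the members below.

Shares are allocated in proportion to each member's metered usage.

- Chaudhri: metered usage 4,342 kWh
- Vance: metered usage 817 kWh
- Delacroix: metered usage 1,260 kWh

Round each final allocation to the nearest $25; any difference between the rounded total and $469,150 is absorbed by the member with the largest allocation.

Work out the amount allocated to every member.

Sum of metered usage: 6,419.
Raw shares: Chaudhri 4,342/6,419 × $469,150 = 317,346.83; Vance 817/6,419 × $469,150 = 59,712.66; Delacroix 1,260/6,419 × $469,150 = 92,090.51.
After rounding ($25): Chaudhri $317,350; Vance $59,725; Delacroix $92,100. Sum = $469,175.
Difference $469,150 − $469,175 = −$25 applied to largest allocation (Chaudhri): Chaudhri becomes $317,325.

Chaudhri: $317,325 · Vance: $59,725 · Delacroix: $92,100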